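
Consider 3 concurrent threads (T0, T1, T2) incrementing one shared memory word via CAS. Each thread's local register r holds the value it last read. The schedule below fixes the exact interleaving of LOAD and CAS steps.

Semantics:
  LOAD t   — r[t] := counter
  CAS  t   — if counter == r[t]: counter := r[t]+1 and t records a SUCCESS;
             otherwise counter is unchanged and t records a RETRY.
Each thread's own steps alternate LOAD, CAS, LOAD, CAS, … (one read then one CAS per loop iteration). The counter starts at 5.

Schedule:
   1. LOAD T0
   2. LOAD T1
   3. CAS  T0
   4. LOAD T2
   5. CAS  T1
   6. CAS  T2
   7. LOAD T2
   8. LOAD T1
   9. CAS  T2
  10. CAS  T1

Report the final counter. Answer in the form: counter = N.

T0 LOAD — after: cnt=5, r=5 — load
T1 LOAD — after: cnt=5, r=5 — load
T0 CAS — after: cnt=6, r=5 — ok
T2 LOAD — after: cnt=6, r=6 — load
T1 CAS — after: cnt=6, r=5 — retry
T2 CAS — after: cnt=7, r=6 — ok
T2 LOAD — after: cnt=7, r=7 — load
T1 LOAD — after: cnt=7, r=7 — load
T2 CAS — after: cnt=8, r=7 — ok
T1 CAS — after: cnt=8, r=7 — retry

counter = 8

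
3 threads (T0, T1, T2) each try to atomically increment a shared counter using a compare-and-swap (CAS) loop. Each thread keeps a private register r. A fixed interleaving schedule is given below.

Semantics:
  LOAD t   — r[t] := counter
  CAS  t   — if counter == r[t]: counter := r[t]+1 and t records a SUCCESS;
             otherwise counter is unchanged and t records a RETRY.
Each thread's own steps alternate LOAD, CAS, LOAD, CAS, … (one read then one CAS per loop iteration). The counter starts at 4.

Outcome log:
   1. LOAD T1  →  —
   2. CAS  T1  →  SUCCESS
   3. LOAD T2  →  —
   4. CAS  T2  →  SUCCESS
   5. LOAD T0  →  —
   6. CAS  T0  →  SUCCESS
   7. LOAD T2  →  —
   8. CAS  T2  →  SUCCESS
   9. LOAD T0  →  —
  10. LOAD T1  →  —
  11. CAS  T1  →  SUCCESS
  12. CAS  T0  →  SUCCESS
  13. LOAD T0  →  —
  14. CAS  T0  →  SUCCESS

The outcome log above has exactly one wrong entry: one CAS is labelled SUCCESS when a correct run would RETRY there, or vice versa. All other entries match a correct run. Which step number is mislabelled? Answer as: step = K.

Correct run:
step 1: T1 LOAD ⇒ load; ctr=4 reg=4
step 2: T1 CAS ⇒ ok; ctr=5 reg=4
step 3: T2 LOAD ⇒ load; ctr=5 reg=5
step 4: T2 CAS ⇒ ok; ctr=6 reg=5
step 5: T0 LOAD ⇒ load; ctr=6 reg=6
step 6: T0 CAS ⇒ ok; ctr=7 reg=6
step 7: T2 LOAD ⇒ load; ctr=7 reg=7
step 8: T2 CAS ⇒ ok; ctr=8 reg=7
step 9: T0 LOAD ⇒ load; ctr=8 reg=8
step 10: T1 LOAD ⇒ load; ctr=8 reg=8
step 11: T1 CAS ⇒ ok; ctr=9 reg=8
step 12: T0 CAS ⇒ retry; ctr=9 reg=8
step 13: T0 LOAD ⇒ load; ctr=9 reg=9
step 14: T0 CAS ⇒ ok; ctr=10 reg=9
Mismatch at 12.

step = 12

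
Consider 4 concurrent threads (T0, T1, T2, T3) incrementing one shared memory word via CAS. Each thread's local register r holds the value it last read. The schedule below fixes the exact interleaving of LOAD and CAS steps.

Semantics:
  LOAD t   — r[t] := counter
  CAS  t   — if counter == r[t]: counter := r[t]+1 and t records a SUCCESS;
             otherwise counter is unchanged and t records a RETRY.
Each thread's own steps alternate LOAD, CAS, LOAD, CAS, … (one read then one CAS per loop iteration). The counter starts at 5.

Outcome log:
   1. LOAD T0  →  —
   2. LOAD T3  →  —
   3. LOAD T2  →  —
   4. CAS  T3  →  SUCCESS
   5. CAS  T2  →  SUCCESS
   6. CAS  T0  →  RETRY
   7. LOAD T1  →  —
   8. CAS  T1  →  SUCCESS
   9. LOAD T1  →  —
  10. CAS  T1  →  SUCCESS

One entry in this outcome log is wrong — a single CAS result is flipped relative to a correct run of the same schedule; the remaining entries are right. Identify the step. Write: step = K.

Correct run:
#1 T0 reads 5
#2 T3 reads 5
#3 T2 reads 5
#4 T3 CAS(5→6) writes; counter now 6
#5 T2 CAS(5→6) fails; counter now 6
#6 T0 CAS(5→6) fails; counter now 6
#7 T1 reads 6
#8 T1 CAS(6→7) writes; counter now 7
#9 T1 reads 7
#10 T1 CAS(7→8) writes; counter now 8
Flip is step 5.

step = 5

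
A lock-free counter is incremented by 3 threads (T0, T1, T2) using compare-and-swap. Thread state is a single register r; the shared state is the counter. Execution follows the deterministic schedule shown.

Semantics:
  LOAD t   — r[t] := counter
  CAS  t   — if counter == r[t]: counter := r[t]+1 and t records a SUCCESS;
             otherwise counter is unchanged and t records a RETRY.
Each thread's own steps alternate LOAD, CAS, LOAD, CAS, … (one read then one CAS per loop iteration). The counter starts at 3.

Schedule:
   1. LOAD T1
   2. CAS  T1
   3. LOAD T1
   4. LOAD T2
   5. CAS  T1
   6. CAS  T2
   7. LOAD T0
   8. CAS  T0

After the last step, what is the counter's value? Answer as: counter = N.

counter = 6

T1 LOAD — after: cnt=3, r=3 — load
T1 CAS — after: cnt=4, r=3 — ok
T1 LOAD — after: cnt=4, r=4 — load
T2 LOAD — after: cnt=4, r=4 — load
T1 CAS — after: cnt=5, r=4 — ok
T2 CAS — after: cnt=5, r=4 — retry
T0 LOAD — after: cnt=5, r=5 — load
T0 CAS — after: cnt=6, r=5 — ok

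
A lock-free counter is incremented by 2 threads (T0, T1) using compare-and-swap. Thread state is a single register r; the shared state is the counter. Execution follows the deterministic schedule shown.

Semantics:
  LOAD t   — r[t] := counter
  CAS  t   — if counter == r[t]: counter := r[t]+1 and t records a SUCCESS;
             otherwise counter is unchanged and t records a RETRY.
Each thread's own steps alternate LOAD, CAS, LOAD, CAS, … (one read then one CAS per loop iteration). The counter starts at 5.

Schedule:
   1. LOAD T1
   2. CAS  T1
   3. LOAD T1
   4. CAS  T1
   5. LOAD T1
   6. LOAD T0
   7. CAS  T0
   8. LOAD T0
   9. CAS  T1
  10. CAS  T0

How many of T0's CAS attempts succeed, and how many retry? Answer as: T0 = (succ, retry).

step 1: T1 LOAD ⇒ load; ctr=5 reg=5
step 2: T1 CAS ⇒ ok; ctr=6 reg=5
step 3: T1 LOAD ⇒ load; ctr=6 reg=6
step 4: T1 CAS ⇒ ok; ctr=7 reg=6
step 5: T1 LOAD ⇒ load; ctr=7 reg=7
step 6: T0 LOAD ⇒ load; ctr=7 reg=7
step 7: T0 CAS ⇒ ok; ctr=8 reg=7
step 8: T0 LOAD ⇒ load; ctr=8 reg=8
step 9: T1 CAS ⇒ retry; ctr=8 reg=7
step 10: T0 CAS ⇒ ok; ctr=9 reg=8

T0 = (2, 0)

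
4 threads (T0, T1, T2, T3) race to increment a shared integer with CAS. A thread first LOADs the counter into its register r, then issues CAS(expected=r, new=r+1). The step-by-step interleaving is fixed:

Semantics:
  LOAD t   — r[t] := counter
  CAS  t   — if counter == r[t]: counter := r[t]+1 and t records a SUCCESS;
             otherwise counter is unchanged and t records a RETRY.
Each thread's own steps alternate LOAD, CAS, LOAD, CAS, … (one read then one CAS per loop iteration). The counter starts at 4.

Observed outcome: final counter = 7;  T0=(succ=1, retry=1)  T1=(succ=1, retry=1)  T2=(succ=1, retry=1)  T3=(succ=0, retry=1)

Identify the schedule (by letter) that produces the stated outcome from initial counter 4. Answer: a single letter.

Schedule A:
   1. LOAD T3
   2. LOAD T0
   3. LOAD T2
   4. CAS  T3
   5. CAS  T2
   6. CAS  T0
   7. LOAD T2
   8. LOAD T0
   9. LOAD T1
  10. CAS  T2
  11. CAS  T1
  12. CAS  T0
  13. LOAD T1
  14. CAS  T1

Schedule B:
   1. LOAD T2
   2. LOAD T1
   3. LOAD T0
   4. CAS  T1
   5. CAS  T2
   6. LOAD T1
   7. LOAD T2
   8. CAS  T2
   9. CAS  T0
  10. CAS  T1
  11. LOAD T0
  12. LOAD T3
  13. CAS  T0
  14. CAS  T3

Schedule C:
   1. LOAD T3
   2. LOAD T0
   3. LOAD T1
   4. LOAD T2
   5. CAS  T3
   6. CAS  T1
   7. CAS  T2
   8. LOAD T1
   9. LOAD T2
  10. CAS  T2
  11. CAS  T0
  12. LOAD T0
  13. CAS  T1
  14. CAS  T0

Simulating candidate B:
1. LOAD T2 → mem=4 r[T2]=4 [LOAD]
2. LOAD T1 → mem=4 r[T1]=4 [LOAD]
3. LOAD T0 → mem=4 r[T0]=4 [LOAD]
4. CAS T1 → mem=5 r[T1]=4 [OK]
5. CAS T2 → mem=5 r[T2]=4 [RETRY]
6. LOAD T1 → mem=5 r[T1]=5 [LOAD]
7. LOAD T2 → mem=5 r[T2]=5 [LOAD]
8. CAS T2 → mem=6 r[T2]=5 [OK]
9. CAS T0 → mem=6 r[T0]=4 [RETRY]
10. CAS T1 → mem=6 r[T1]=5 [RETRY]
11. LOAD T0 → mem=6 r[T0]=6 [LOAD]
12. LOAD T3 → mem=6 r[T3]=6 [LOAD]
13. CAS T0 → mem=7 r[T0]=6 [OK]
14. CAS T3 → mem=7 r[T3]=6 [RETRY]

B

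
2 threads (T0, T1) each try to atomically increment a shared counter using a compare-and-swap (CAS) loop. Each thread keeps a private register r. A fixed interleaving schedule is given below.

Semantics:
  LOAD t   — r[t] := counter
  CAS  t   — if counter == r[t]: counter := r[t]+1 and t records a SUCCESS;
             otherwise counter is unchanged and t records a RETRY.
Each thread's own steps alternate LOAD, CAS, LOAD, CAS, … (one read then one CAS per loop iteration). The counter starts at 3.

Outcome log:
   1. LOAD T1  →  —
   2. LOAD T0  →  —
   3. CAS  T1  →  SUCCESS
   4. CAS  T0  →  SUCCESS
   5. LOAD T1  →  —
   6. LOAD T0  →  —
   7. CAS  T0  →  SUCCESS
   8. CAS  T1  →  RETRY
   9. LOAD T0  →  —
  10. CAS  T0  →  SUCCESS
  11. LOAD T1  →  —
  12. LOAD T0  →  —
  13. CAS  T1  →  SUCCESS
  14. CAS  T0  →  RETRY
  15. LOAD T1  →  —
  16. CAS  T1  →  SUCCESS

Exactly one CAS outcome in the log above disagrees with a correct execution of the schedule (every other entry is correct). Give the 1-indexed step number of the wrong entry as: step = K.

Re-executing:
1. LOAD T1 → mem=3 r[T1]=3 [LOAD]
2. LOAD T0 → mem=3 r[T0]=3 [LOAD]
3. CAS T1 → mem=4 r[T1]=3 [OK]
4. CAS T0 → mem=4 r[T0]=3 [RETRY]
5. LOAD T1 → mem=4 r[T1]=4 [LOAD]
6. LOAD T0 → mem=4 r[T0]=4 [LOAD]
7. CAS T0 → mem=5 r[T0]=4 [OK]
8. CAS T1 → mem=5 r[T1]=4 [RETRY]
9. LOAD T0 → mem=5 r[T0]=5 [LOAD]
10. CAS T0 → mem=6 r[T0]=5 [OK]
11. LOAD T1 → mem=6 r[T1]=6 [LOAD]
12. LOAD T0 → mem=6 r[T0]=6 [LOAD]
13. CAS T1 → mem=7 r[T1]=6 [OK]
14. CAS T0 → mem=7 r[T0]=6 [RETRY]
15. LOAD T1 → mem=7 r[T1]=7 [LOAD]
16. CAS T1 → mem=8 r[T1]=7 [OK]
Log disagrees first at step 4.

step = 4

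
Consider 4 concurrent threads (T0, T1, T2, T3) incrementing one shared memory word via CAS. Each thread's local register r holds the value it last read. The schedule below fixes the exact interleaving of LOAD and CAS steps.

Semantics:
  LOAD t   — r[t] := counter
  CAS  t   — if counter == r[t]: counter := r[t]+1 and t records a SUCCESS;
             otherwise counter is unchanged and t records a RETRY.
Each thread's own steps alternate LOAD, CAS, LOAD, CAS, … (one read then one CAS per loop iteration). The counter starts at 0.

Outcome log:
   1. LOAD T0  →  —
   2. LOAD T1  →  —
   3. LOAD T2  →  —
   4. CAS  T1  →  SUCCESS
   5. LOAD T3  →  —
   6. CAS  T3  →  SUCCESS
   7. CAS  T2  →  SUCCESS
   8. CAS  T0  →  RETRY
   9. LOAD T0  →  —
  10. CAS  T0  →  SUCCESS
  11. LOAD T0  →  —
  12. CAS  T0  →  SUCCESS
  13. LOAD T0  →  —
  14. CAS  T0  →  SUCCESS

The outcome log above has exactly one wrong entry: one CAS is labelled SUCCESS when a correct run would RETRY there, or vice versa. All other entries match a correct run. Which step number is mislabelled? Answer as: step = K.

Correct run:
   1) LOAD T0:  M=0  r_T0=0
   2) LOAD T1:  M=0  r_T1=0
   3) LOAD T2:  M=0  r_T2=0
   4) CAS  T1:  M=1  r_T1=0 ✓
   5) LOAD T3:  M=1  r_T3=1
   6) CAS  T3:  M=2  r_T3=1 ✓
   7) CAS  T2:  M=2  r_T2=0 ✗
   8) CAS  T0:  M=2  r_T0=0 ✗
   9) LOAD T0:  M=2  r_T0=2
  10) CAS  T0:  M=3  r_T0=2 ✓
  11) LOAD T0:  M=3  r_T0=3
  12) CAS  T0:  M=4  r_T0=3 ✓
  13) LOAD T0:  M=4  r_T0=4
  14) CAS  T0:  M=5  r_T0=4 ✓
Mismatch at 7.

step = 7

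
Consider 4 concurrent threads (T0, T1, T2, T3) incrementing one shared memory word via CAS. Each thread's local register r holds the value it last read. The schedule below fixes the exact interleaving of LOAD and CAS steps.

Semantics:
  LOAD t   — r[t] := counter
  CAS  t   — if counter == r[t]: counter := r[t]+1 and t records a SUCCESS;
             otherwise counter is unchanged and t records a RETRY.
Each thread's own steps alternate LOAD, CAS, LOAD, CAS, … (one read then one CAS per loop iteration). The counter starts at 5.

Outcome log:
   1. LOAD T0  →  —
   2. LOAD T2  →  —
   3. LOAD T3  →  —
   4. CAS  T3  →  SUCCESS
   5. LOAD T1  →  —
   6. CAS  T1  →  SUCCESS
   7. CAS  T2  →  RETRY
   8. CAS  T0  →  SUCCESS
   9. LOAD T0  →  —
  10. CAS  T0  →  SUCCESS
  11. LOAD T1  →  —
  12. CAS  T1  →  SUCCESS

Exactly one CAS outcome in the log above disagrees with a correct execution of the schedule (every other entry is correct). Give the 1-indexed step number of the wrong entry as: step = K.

step = 8

Reference trace:
1. LOAD T0 → mem=5 r[T0]=5 [LOAD]
2. LOAD T2 → mem=5 r[T2]=5 [LOAD]
3. LOAD T3 → mem=5 r[T3]=5 [LOAD]
4. CAS T3 → mem=6 r[T3]=5 [OK]
5. LOAD T1 → mem=6 r[T1]=6 [LOAD]
6. CAS T1 → mem=7 r[T1]=6 [OK]
7. CAS T2 → mem=7 r[T2]=5 [RETRY]
8. CAS T0 → mem=7 r[T0]=5 [RETRY]
9. LOAD T0 → mem=7 r[T0]=7 [LOAD]
10. CAS T0 → mem=8 r[T0]=7 [OK]
11. LOAD T1 → mem=8 r[T1]=8 [LOAD]
12. CAS T1 → mem=9 r[T1]=8 [OK]
Log disagrees first at step 8.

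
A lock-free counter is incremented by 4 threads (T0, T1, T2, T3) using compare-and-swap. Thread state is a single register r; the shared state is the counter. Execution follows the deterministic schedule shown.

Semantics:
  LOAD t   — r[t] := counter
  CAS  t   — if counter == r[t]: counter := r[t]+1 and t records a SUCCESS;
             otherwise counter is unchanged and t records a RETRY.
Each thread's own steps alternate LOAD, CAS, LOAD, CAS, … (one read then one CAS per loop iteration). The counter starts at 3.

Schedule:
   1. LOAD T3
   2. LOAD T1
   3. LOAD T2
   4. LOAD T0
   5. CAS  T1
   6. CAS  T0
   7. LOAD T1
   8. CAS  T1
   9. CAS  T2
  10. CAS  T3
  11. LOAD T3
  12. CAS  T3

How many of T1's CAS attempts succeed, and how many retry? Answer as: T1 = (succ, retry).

T1 = (2, 0)

step 1: T3 LOAD ⇒ load; ctr=3 reg=3
step 2: T1 LOAD ⇒ load; ctr=3 reg=3
step 3: T2 LOAD ⇒ load; ctr=3 reg=3
step 4: T0 LOAD ⇒ load; ctr=3 reg=3
step 5: T1 CAS ⇒ ok; ctr=4 reg=3
step 6: T0 CAS ⇒ retry; ctr=4 reg=3
step 7: T1 LOAD ⇒ load; ctr=4 reg=4
step 8: T1 CAS ⇒ ok; ctr=5 reg=4
step 9: T2 CAS ⇒ retry; ctr=5 reg=3
step 10: T3 CAS ⇒ retry; ctr=5 reg=3
step 11: T3 LOAD ⇒ load; ctr=5 reg=5
step 12: T3 CAS ⇒ ok; ctr=6 reg=5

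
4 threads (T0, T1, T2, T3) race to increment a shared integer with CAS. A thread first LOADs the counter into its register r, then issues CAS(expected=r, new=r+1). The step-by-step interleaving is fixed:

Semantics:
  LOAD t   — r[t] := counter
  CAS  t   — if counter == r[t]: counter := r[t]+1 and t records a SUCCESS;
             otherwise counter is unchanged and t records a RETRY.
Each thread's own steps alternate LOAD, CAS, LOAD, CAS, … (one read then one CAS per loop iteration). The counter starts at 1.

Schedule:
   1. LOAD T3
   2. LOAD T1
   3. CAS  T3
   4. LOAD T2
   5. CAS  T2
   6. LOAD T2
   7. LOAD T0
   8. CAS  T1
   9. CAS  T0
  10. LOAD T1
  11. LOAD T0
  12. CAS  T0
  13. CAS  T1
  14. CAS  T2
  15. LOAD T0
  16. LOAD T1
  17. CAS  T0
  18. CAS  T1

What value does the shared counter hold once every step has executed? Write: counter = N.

T3 LOAD — after: cnt=1, r=1 — load
T1 LOAD — after: cnt=1, r=1 — load
T3 CAS — after: cnt=2, r=1 — ok
T2 LOAD — after: cnt=2, r=2 — load
T2 CAS — after: cnt=3, r=2 — ok
T2 LOAD — after: cnt=3, r=3 — load
T0 LOAD — after: cnt=3, r=3 — load
T1 CAS — after: cnt=3, r=1 — retry
T0 CAS — after: cnt=4, r=3 — ok
T1 LOAD — after: cnt=4, r=4 — load
T0 LOAD — after: cnt=4, r=4 — load
T0 CAS — after: cnt=5, r=4 — ok
T1 CAS — after: cnt=5, r=4 — retry
T2 CAS — after: cnt=5, r=3 — retry
T0 LOAD — after: cnt=5, r=5 — load
T1 LOAD — after: cnt=5, r=5 — load
T0 CAS — after: cnt=6, r=5 — ok
T1 CAS — after: cnt=6, r=5 — retry

counter = 6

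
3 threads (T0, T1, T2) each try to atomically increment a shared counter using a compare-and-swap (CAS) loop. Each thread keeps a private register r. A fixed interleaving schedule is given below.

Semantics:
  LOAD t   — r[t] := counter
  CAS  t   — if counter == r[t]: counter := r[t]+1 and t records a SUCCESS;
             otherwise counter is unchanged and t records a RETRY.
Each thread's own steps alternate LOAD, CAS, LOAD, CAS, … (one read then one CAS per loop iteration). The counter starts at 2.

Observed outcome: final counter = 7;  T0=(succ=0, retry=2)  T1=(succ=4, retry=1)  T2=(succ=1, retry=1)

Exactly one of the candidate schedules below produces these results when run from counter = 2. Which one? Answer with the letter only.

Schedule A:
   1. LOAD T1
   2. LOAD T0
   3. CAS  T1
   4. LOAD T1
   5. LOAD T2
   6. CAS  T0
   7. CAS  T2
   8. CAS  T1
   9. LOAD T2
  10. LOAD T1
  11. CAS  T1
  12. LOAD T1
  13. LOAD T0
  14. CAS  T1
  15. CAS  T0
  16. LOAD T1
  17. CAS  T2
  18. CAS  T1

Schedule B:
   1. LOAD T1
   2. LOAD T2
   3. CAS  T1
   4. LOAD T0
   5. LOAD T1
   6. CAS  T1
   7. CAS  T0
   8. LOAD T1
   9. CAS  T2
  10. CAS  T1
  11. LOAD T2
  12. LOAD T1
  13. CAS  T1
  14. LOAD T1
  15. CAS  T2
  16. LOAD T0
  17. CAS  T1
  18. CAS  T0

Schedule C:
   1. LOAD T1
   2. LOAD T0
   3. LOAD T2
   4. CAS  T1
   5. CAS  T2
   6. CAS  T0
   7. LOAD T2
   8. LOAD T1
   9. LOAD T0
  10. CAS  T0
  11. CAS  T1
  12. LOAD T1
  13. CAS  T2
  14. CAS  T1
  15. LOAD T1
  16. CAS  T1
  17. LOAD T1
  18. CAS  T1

Tracing schedule A:
[1] T1.load  rd  (counter 2, T1.r 2)
[2] T0.load  rd  (counter 2, T0.r 2)
[3] T1.cas  hit  (counter 3, T1.r 2)
[4] T1.load  rd  (counter 3, T1.r 3)
[5] T2.load  rd  (counter 3, T2.r 3)
[6] T0.cas  miss  (counter 3, T0.r 2)
[7] T2.cas  hit  (counter 4, T2.r 3)
[8] T1.cas  miss  (counter 4, T1.r 3)
[9] T2.load  rd  (counter 4, T2.r 4)
[10] T1.load  rd  (counter 4, T1.r 4)
[11] T1.cas  hit  (counter 5, T1.r 4)
[12] T1.load  rd  (counter 5, T1.r 5)
[13] T0.load  rd  (counter 5, T0.r 5)
[14] T1.cas  hit  (counter 6, T1.r 5)
[15] T0.cas  miss  (counter 6, T0.r 5)
[16] T1.load  rd  (counter 6, T1.r 6)
[17] T2.cas  miss  (counter 6, T2.r 4)
[18] T1.cas  hit  (counter 7, T1.r 6)

A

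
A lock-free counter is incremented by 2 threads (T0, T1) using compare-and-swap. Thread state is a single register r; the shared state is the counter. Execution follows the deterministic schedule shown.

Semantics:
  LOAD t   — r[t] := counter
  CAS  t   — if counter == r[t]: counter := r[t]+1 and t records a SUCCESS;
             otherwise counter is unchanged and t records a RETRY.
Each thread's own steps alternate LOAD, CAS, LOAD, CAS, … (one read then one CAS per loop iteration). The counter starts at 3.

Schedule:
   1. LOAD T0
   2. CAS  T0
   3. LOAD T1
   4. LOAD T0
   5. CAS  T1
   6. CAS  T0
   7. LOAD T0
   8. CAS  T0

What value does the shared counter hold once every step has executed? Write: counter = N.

counter = 6

#1 T0 reads 3
#2 T0 CAS(3→4) writes; counter now 4
#3 T1 reads 4
#4 T0 reads 4
#5 T1 CAS(4→5) writes; counter now 5
#6 T0 CAS(4→5) fails; counter now 5
#7 T0 reads 5
#8 T0 CAS(5→6) writes; counter now 6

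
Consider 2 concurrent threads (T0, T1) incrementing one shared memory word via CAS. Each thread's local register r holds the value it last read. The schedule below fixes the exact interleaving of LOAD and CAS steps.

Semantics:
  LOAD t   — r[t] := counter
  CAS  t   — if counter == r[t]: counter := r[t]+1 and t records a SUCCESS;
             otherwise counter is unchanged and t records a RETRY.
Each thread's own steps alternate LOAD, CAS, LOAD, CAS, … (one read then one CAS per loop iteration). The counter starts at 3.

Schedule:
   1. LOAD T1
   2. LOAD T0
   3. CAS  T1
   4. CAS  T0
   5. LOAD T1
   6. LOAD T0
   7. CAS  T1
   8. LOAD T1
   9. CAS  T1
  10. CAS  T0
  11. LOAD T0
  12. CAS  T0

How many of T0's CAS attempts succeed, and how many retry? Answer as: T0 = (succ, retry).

T0 = (1, 2)

[1] T1.load  rd  (counter 3, T1.r 3)
[2] T0.load  rd  (counter 3, T0.r 3)
[3] T1.cas  hit  (counter 4, T1.r 3)
[4] T0.cas  miss  (counter 4, T0.r 3)
[5] T1.load  rd  (counter 4, T1.r 4)
[6] T0.load  rd  (counter 4, T0.r 4)
[7] T1.cas  hit  (counter 5, T1.r 4)
[8] T1.load  rd  (counter 5, T1.r 5)
[9] T1.cas  hit  (counter 6, T1.r 5)
[10] T0.cas  miss  (counter 6, T0.r 4)
[11] T0.load  rd  (counter 6, T0.r 6)
[12] T0.cas  hit  (counter 7, T0.r 6)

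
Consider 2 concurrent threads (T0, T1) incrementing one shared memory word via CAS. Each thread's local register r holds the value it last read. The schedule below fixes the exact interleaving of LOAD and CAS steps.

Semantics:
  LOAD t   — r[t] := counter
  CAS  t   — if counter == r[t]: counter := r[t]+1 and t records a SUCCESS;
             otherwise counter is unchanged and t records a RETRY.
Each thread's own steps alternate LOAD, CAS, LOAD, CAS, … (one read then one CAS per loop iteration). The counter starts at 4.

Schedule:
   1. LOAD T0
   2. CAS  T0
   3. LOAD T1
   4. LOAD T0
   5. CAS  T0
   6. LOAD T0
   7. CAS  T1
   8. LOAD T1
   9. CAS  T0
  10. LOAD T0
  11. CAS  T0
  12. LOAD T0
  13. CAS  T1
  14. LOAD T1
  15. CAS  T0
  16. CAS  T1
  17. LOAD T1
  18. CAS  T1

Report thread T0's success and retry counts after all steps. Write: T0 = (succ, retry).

1. LOAD T0 → mem=4 r[T0]=4 [LOAD]
2. CAS T0 → mem=5 r[T0]=4 [OK]
3. LOAD T1 → mem=5 r[T1]=5 [LOAD]
4. LOAD T0 → mem=5 r[T0]=5 [LOAD]
5. CAS T0 → mem=6 r[T0]=5 [OK]
6. LOAD T0 → mem=6 r[T0]=6 [LOAD]
7. CAS T1 → mem=6 r[T1]=5 [RETRY]
8. LOAD T1 → mem=6 r[T1]=6 [LOAD]
9. CAS T0 → mem=7 r[T0]=6 [OK]
10. LOAD T0 → mem=7 r[T0]=7 [LOAD]
11. CAS T0 → mem=8 r[T0]=7 [OK]
12. LOAD T0 → mem=8 r[T0]=8 [LOAD]
13. CAS T1 → mem=8 r[T1]=6 [RETRY]
14. LOAD T1 → mem=8 r[T1]=8 [LOAD]
15. CAS T0 → mem=9 r[T0]=8 [OK]
16. CAS T1 → mem=9 r[T1]=8 [RETRY]
17. LOAD T1 → mem=9 r[T1]=9 [LOAD]
18. CAS T1 → mem=10 r[T1]=9 [OK]

T0 = (5, 0)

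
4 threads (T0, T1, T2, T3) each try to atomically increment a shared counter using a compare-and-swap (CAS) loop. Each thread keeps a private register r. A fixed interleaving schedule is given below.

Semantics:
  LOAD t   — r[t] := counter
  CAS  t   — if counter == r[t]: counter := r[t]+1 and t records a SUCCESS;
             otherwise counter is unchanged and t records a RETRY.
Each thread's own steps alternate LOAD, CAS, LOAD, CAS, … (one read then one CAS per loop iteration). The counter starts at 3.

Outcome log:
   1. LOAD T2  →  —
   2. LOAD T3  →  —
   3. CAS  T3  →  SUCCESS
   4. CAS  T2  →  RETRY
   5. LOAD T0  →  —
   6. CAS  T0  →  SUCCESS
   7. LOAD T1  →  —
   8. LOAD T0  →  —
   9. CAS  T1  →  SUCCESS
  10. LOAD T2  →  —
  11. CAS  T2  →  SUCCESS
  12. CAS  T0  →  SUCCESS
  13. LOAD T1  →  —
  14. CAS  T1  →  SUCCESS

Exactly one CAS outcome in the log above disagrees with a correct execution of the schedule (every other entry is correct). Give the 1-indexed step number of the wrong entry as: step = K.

Re-executing:
   1) LOAD T2:  M=3  r_T2=3
   2) LOAD T3:  M=3  r_T3=3
   3) CAS  T3:  M=4  r_T3=3 ✓
   4) CAS  T2:  M=4  r_T2=3 ✗
   5) LOAD T0:  M=4  r_T0=4
   6) CAS  T0:  M=5  r_T0=4 ✓
   7) LOAD T1:  M=5  r_T1=5
   8) LOAD T0:  M=5  r_T0=5
   9) CAS  T1:  M=6  r_T1=5 ✓
  10) LOAD T2:  M=6  r_T2=6
  11) CAS  T2:  M=7  r_T2=6 ✓
  12) CAS  T0:  M=7  r_T0=5 ✗
  13) LOAD T1:  M=7  r_T1=7
  14) CAS  T1:  M=8  r_T1=7 ✓
Log disagrees first at step 12.

step = 12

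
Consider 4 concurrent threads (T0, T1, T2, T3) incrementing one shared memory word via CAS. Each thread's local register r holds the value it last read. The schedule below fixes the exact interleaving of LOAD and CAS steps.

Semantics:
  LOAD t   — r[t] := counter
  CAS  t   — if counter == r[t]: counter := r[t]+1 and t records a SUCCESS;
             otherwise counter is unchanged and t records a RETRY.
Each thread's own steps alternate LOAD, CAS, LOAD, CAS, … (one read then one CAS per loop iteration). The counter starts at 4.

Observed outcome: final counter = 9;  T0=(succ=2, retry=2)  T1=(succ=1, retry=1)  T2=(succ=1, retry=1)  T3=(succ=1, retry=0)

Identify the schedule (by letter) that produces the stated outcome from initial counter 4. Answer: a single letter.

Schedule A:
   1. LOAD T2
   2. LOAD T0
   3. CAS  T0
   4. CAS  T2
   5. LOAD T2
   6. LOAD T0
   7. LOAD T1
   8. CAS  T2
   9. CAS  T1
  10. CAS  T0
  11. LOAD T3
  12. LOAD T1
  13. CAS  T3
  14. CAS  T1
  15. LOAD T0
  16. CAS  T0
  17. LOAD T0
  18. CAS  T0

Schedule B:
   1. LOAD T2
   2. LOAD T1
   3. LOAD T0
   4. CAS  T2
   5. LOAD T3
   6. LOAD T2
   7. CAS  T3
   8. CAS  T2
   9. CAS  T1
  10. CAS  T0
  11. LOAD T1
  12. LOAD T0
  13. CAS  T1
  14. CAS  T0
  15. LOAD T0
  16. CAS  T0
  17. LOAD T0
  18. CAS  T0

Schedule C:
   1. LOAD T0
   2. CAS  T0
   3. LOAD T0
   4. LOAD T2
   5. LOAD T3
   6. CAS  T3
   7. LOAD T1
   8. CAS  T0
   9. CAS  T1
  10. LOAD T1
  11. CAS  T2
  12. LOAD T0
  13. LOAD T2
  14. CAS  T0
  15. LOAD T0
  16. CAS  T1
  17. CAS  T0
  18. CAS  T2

B

Run B:
1. LOAD T2 → mem=4 r[T2]=4 [LOAD]
2. LOAD T1 → mem=4 r[T1]=4 [LOAD]
3. LOAD T0 → mem=4 r[T0]=4 [LOAD]
4. CAS T2 → mem=5 r[T2]=4 [OK]
5. LOAD T3 → mem=5 r[T3]=5 [LOAD]
6. LOAD T2 → mem=5 r[T2]=5 [LOAD]
7. CAS T3 → mem=6 r[T3]=5 [OK]
8. CAS T2 → mem=6 r[T2]=5 [RETRY]
9. CAS T1 → mem=6 r[T1]=4 [RETRY]
10. CAS T0 → mem=6 r[T0]=4 [RETRY]
11. LOAD T1 → mem=6 r[T1]=6 [LOAD]
12. LOAD T0 → mem=6 r[T0]=6 [LOAD]
13. CAS T1 → mem=7 r[T1]=6 [OK]
14. CAS T0 → mem=7 r[T0]=6 [RETRY]
15. LOAD T0 → mem=7 r[T0]=7 [LOAD]
16. CAS T0 → mem=8 r[T0]=7 [OK]
17. LOAD T0 → mem=8 r[T0]=8 [LOAD]
18. CAS T0 → mem=9 r[T0]=8 [OK]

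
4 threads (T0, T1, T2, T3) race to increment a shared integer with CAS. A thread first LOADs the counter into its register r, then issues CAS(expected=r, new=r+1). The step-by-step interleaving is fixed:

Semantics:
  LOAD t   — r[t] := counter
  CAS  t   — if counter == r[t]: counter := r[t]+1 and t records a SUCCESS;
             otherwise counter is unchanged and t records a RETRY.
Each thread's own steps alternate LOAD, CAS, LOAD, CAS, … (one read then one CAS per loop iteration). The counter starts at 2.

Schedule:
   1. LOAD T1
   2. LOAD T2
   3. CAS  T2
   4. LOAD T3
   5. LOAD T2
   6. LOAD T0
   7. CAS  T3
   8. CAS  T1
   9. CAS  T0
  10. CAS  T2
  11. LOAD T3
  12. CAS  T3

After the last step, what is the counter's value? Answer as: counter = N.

counter = 5

#1 T1 reads 2
#2 T2 reads 2
#3 T2 CAS(2→3) writes; counter now 3
#4 T3 reads 3
#5 T2 reads 3
#6 T0 reads 3
#7 T3 CAS(3→4) writes; counter now 4
#8 T1 CAS(2→3) fails; counter now 4
#9 T0 CAS(3→4) fails; counter now 4
#10 T2 CAS(3→4) fails; counter now 4
#11 T3 reads 4
#12 T3 CAS(4→5) writes; counter now 5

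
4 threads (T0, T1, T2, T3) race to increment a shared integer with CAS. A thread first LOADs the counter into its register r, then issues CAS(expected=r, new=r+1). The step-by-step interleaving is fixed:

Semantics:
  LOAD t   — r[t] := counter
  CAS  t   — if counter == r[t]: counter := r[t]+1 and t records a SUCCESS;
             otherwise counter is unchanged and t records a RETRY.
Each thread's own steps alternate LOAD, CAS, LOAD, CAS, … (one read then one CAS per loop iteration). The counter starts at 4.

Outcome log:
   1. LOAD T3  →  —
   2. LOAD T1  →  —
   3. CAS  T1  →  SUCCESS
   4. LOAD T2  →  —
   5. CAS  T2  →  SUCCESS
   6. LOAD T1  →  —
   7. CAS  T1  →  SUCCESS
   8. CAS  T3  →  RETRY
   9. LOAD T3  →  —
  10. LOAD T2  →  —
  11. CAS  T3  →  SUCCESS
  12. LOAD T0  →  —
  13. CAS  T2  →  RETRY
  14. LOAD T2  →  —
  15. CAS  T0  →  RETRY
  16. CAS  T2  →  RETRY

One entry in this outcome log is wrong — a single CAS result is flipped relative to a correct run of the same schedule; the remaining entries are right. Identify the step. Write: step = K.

step = 15

Re-executing:
   1) LOAD T3:  M=4  r_T3=4
   2) LOAD T1:  M=4  r_T1=4
   3) CAS  T1:  M=5  r_T1=4 ✓
   4) LOAD T2:  M=5  r_T2=5
   5) CAS  T2:  M=6  r_T2=5 ✓
   6) LOAD T1:  M=6  r_T1=6
   7) CAS  T1:  M=7  r_T1=6 ✓
   8) CAS  T3:  M=7  r_T3=4 ✗
   9) LOAD T3:  M=7  r_T3=7
  10) LOAD T2:  M=7  r_T2=7
  11) CAS  T3:  M=8  r_T3=7 ✓
  12) LOAD T0:  M=8  r_T0=8
  13) CAS  T2:  M=8  r_T2=7 ✗
  14) LOAD T2:  M=8  r_T2=8
  15) CAS  T0:  M=9  r_T0=8 ✓
  16) CAS  T2:  M=9  r_T2=8 ✗
Mismatch at 15.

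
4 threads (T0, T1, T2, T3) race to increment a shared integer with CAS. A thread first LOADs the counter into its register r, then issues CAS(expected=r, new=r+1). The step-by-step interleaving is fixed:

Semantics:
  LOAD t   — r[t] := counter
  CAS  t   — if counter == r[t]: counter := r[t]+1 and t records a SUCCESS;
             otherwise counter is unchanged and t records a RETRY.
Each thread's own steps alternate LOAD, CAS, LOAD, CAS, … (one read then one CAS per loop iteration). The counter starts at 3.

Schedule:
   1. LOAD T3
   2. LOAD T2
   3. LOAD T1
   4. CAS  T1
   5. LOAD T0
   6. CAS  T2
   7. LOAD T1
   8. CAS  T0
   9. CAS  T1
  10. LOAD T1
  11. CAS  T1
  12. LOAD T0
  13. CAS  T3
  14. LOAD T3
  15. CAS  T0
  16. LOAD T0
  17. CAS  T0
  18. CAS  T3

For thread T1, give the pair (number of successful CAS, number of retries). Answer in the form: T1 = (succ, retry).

1. LOAD T3 → mem=3 r[T3]=3 [LOAD]
2. LOAD T2 → mem=3 r[T2]=3 [LOAD]
3. LOAD T1 → mem=3 r[T1]=3 [LOAD]
4. CAS T1 → mem=4 r[T1]=3 [OK]
5. LOAD T0 → mem=4 r[T0]=4 [LOAD]
6. CAS T2 → mem=4 r[T2]=3 [RETRY]
7. LOAD T1 → mem=4 r[T1]=4 [LOAD]
8. CAS T0 → mem=5 r[T0]=4 [OK]
9. CAS T1 → mem=5 r[T1]=4 [RETRY]
10. LOAD T1 → mem=5 r[T1]=5 [LOAD]
11. CAS T1 → mem=6 r[T1]=5 [OK]
12. LOAD T0 → mem=6 r[T0]=6 [LOAD]
13. CAS T3 → mem=6 r[T3]=3 [RETRY]
14. LOAD T3 → mem=6 r[T3]=6 [LOAD]
15. CAS T0 → mem=7 r[T0]=6 [OK]
16. LOAD T0 → mem=7 r[T0]=7 [LOAD]
17. CAS T0 → mem=8 r[T0]=7 [OK]
18. CAS T3 → mem=8 r[T3]=6 [RETRY]

T1 = (2, 1)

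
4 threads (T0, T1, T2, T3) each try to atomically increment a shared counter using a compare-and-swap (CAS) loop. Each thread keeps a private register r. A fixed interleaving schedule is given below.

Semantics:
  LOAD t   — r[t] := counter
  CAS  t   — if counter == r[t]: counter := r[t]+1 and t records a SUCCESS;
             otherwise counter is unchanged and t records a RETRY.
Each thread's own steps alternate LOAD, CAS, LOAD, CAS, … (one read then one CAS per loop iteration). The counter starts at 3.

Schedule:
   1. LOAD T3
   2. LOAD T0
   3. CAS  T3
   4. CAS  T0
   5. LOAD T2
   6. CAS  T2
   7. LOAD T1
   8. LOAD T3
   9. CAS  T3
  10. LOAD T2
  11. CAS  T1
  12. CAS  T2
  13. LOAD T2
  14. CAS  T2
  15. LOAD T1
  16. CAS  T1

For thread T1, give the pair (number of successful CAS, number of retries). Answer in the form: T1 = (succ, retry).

T3 LOAD — after: cnt=3, r=3 — load
T0 LOAD — after: cnt=3, r=3 — load
T3 CAS — after: cnt=4, r=3 — ok
T0 CAS — after: cnt=4, r=3 — retry
T2 LOAD — after: cnt=4, r=4 — load
T2 CAS — after: cnt=5, r=4 — ok
T1 LOAD — after: cnt=5, r=5 — load
T3 LOAD — after: cnt=5, r=5 — load
T3 CAS — after: cnt=6, r=5 — ok
T2 LOAD — after: cnt=6, r=6 — load
T1 CAS — after: cnt=6, r=5 — retry
T2 CAS — after: cnt=7, r=6 — ok
T2 LOAD — after: cnt=7, r=7 — load
T2 CAS — after: cnt=8, r=7 — ok
T1 LOAD — after: cnt=8, r=8 — load
T1 CAS — after: cnt=9, r=8 — ok

T1 = (1, 1)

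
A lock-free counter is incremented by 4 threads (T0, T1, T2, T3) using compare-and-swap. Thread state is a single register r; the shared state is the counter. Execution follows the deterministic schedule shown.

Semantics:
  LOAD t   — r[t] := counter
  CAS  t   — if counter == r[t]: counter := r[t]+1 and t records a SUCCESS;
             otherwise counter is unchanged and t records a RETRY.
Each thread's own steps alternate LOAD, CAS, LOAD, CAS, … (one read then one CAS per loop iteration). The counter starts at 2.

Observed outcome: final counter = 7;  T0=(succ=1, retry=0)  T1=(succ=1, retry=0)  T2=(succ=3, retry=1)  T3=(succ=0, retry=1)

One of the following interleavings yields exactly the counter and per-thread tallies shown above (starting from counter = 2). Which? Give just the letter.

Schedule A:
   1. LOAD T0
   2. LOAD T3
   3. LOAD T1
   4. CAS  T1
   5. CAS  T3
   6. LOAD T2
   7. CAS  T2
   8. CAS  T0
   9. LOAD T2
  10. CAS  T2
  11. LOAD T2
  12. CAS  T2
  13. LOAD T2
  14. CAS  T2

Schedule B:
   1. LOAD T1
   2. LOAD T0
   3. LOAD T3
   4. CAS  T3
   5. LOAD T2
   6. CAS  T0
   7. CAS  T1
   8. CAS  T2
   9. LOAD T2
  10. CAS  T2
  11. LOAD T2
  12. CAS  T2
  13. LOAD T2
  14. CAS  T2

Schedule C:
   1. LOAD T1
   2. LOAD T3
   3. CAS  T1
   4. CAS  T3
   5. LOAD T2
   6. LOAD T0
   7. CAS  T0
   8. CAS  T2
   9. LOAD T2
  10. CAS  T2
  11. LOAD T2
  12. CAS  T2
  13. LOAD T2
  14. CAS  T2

C

Tracing schedule C:
[1] T1.load  rd  (counter 2, T1.r 2)
[2] T3.load  rd  (counter 2, T3.r 2)
[3] T1.cas  hit  (counter 3, T1.r 2)
[4] T3.cas  miss  (counter 3, T3.r 2)
[5] T2.load  rd  (counter 3, T2.r 3)
[6] T0.load  rd  (counter 3, T0.r 3)
[7] T0.cas  hit  (counter 4, T0.r 3)
[8] T2.cas  miss  (counter 4, T2.r 3)
[9] T2.load  rd  (counter 4, T2.r 4)
[10] T2.cas  hit  (counter 5, T2.r 4)
[11] T2.load  rd  (counter 5, T2.r 5)
[12] T2.cas  hit  (counter 6, T2.r 5)
[13] T2.load  rd  (counter 6, T2.r 6)
[14] T2.cas  hit  (counter 7, T2.r 6)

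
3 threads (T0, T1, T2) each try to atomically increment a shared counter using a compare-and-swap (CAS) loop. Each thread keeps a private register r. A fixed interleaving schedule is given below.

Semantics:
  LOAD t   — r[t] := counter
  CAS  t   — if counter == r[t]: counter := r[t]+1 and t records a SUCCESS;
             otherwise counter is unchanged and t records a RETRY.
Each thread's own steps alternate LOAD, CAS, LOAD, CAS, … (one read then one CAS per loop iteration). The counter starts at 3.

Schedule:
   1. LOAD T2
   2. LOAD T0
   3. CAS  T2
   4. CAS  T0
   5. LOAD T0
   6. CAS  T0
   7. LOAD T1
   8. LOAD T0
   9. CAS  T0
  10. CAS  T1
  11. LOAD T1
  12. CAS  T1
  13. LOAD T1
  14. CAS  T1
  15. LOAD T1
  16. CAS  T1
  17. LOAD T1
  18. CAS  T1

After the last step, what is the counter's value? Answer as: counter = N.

#1 T2 reads 3
#2 T0 reads 3
#3 T2 CAS(3→4) writes; counter now 4
#4 T0 CAS(3→4) fails; counter now 4
#5 T0 reads 4
#6 T0 CAS(4→5) writes; counter now 5
#7 T1 reads 5
#8 T0 reads 5
#9 T0 CAS(5→6) writes; counter now 6
#10 T1 CAS(5→6) fails; counter now 6
#11 T1 reads 6
#12 T1 CAS(6→7) writes; counter now 7
#13 T1 reads 7
#14 T1 CAS(7→8) writes; counter now 8
#15 T1 reads 8
#16 T1 CAS(8→9) writes; counter now 9
#17 T1 reads 9
#18 T1 CAS(9→10) writes; counter now 10

counter = 10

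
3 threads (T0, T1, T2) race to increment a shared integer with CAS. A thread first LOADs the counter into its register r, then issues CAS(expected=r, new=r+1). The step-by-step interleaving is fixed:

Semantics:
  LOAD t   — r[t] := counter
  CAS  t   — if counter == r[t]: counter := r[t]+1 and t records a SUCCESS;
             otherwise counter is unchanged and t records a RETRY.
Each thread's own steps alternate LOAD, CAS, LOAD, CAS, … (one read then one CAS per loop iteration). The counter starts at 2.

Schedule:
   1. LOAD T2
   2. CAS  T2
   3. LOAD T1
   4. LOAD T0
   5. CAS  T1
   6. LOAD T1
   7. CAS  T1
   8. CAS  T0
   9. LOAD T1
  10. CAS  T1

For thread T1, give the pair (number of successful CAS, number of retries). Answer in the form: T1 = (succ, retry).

T1 = (3, 0)

#1 T2 reads 2
#2 T2 CAS(2→3) writes; counter now 3
#3 T1 reads 3
#4 T0 reads 3
#5 T1 CAS(3→4) writes; counter now 4
#6 T1 reads 4
#7 T1 CAS(4→5) writes; counter now 5
#8 T0 CAS(3→4) fails; counter now 5
#9 T1 reads 5
#10 T1 CAS(5→6) writes; counter now 6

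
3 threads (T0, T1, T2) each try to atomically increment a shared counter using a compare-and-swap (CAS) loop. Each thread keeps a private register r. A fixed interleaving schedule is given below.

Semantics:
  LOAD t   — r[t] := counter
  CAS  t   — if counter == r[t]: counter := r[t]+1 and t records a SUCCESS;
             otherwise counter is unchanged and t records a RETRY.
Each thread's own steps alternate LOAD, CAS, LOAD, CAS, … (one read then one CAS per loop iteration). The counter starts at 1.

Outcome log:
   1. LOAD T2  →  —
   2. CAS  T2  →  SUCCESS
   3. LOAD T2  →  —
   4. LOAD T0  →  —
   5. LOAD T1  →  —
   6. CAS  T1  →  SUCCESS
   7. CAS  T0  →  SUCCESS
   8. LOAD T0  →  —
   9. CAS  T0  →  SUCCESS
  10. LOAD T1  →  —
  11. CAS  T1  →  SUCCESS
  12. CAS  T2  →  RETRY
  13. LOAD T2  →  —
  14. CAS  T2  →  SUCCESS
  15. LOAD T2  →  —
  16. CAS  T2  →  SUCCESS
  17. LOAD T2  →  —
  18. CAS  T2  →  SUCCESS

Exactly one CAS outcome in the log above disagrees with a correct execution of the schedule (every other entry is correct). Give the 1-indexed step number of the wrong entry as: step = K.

step = 7

Reference trace:
1. LOAD T2 → mem=1 r[T2]=1 [LOAD]
2. CAS T2 → mem=2 r[T2]=1 [OK]
3. LOAD T2 → mem=2 r[T2]=2 [LOAD]
4. LOAD T0 → mem=2 r[T0]=2 [LOAD]
5. LOAD T1 → mem=2 r[T1]=2 [LOAD]
6. CAS T1 → mem=3 r[T1]=2 [OK]
7. CAS T0 → mem=3 r[T0]=2 [RETRY]
8. LOAD T0 → mem=3 r[T0]=3 [LOAD]
9. CAS T0 → mem=4 r[T0]=3 [OK]
10. LOAD T1 → mem=4 r[T1]=4 [LOAD]
11. CAS T1 → mem=5 r[T1]=4 [OK]
12. CAS T2 → mem=5 r[T2]=2 [RETRY]
13. LOAD T2 → mem=5 r[T2]=5 [LOAD]
14. CAS T2 → mem=6 r[T2]=5 [OK]
15. LOAD T2 → mem=6 r[T2]=6 [LOAD]
16. CAS T2 → mem=7 r[T2]=6 [OK]
17. LOAD T2 → mem=7 r[T2]=7 [LOAD]
18. CAS T2 → mem=8 r[T2]=7 [OK]
Mismatch at 7.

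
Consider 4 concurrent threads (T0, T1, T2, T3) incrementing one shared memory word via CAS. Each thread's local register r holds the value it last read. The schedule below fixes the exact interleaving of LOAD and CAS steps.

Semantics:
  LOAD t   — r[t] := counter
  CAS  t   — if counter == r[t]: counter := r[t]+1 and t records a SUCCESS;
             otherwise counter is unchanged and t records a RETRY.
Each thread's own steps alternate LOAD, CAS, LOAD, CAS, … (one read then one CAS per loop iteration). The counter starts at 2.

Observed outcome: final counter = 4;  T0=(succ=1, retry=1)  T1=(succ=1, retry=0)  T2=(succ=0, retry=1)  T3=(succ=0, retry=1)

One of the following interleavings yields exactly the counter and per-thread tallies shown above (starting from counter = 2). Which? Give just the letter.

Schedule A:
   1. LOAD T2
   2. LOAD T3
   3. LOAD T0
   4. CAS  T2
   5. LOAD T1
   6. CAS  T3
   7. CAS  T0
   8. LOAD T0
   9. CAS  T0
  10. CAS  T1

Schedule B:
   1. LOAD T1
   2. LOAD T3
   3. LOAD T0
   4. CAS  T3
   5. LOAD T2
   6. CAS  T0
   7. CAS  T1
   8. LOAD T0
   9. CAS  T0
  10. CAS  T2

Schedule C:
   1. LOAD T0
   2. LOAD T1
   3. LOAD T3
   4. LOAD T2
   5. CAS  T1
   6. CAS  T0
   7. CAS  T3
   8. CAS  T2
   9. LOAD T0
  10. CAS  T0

Tracing schedule C:
step 1: T0 LOAD ⇒ load; ctr=2 reg=2
step 2: T1 LOAD ⇒ load; ctr=2 reg=2
step 3: T3 LOAD ⇒ load; ctr=2 reg=2
step 4: T2 LOAD ⇒ load; ctr=2 reg=2
step 5: T1 CAS ⇒ ok; ctr=3 reg=2
step 6: T0 CAS ⇒ retry; ctr=3 reg=2
step 7: T3 CAS ⇒ retry; ctr=3 reg=2
step 8: T2 CAS ⇒ retry; ctr=3 reg=2
step 9: T0 LOAD ⇒ load; ctr=3 reg=3
step 10: T0 CAS ⇒ ok; ctr=4 reg=3

C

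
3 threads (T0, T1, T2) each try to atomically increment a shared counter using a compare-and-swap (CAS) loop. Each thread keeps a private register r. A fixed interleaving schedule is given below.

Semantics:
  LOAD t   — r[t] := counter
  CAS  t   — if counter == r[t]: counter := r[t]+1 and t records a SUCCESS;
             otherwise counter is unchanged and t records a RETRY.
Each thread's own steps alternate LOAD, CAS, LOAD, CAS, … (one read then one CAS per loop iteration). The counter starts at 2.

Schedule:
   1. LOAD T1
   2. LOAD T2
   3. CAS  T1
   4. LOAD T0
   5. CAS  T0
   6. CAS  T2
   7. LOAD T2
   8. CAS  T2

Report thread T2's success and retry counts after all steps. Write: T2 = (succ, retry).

step 1: T1 LOAD ⇒ load; ctr=2 reg=2
step 2: T2 LOAD ⇒ load; ctr=2 reg=2
step 3: T1 CAS ⇒ ok; ctr=3 reg=2
step 4: T0 LOAD ⇒ load; ctr=3 reg=3
step 5: T0 CAS ⇒ ok; ctr=4 reg=3
step 6: T2 CAS ⇒ retry; ctr=4 reg=2
step 7: T2 LOAD ⇒ load; ctr=4 reg=4
step 8: T2 CAS ⇒ ok; ctr=5 reg=4

T2 = (1, 1)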